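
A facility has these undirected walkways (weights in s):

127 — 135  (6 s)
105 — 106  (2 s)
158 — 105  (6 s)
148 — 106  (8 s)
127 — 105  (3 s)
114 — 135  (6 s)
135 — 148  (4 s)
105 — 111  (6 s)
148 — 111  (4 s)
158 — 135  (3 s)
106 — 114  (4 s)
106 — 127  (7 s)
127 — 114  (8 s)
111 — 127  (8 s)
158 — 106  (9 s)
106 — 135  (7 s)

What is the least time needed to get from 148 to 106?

Enumerating some paths:
148 - 135 - 106: 4+7 = 11
148 - 111 - 105 - 106: 4+6+2 = 12
148 - 106: 8 = 8
The minimum is 8 s via 148 - 106.

8 s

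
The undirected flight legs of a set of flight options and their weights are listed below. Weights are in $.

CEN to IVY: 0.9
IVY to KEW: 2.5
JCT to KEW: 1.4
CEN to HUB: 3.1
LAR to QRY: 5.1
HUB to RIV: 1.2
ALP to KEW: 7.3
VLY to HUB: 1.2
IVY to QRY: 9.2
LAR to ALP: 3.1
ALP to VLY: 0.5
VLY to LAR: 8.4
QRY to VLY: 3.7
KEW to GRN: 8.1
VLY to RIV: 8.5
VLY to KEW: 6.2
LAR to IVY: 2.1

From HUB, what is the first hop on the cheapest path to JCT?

Enumerating some paths:
HUB–CEN–IVY–KEW–JCT: 3.1+0.9+2.5+1.4 = 7.9
HUB–VLY–KEW–JCT: 1.2+6.2+1.4 = 8.8
Cheapest is HUB–CEN–IVY–KEW–JCT at $7.9.
So from HUB the first move is to CEN.

CEN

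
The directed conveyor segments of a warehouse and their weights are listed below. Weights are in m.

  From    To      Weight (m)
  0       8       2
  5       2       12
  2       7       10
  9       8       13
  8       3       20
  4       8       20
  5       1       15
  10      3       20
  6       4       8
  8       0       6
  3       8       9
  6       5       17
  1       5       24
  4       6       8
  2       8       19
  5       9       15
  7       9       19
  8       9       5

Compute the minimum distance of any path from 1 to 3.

Compare a few routes:
1 - 5 - 9 - 8 - 3: 24+15+13+20 = 72
1 - 5 - 2 - 7 - 9 - 8 - 3: 24+12+10+19+13+20 = 98
1 - 5 - 2 - 8 - 3: 24+12+19+20 = 75
Cheapest is 1 - 5 - 9 - 8 - 3 at 72 m.

72 m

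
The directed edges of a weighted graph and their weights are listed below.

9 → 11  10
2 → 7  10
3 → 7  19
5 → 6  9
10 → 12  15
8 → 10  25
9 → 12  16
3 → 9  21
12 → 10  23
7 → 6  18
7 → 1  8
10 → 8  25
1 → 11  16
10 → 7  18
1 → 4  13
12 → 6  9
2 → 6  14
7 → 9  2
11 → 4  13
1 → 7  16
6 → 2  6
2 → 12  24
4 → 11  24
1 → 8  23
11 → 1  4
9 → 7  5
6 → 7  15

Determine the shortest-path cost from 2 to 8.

41

Settle nodes by increasing distance from 2:
2: 0
7: 10  (via 2)
9: 12  (via 7)
6: 14  (via 2)
1: 18  (via 7)
11: 22  (via 9)
12: 24  (via 2)
4: 31  (via 1)
8: 41  (via 1)
Shortest route: 2 → 7 → 1 → 8 = 41.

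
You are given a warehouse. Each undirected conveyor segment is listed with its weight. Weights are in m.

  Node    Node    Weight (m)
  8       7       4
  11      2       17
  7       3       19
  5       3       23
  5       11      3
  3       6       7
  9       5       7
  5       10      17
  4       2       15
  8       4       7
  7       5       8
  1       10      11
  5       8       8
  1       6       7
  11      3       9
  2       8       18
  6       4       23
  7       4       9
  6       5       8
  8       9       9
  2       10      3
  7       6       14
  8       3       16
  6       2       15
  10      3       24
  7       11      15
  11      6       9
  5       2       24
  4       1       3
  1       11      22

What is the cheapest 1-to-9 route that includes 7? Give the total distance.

25 m

Shortest 1→7: 1 → 4 → 7 = 12
Best 7 to 9: 7 → 8 → 9 costing 13
Total via 7: 12 + 13 = 25 m.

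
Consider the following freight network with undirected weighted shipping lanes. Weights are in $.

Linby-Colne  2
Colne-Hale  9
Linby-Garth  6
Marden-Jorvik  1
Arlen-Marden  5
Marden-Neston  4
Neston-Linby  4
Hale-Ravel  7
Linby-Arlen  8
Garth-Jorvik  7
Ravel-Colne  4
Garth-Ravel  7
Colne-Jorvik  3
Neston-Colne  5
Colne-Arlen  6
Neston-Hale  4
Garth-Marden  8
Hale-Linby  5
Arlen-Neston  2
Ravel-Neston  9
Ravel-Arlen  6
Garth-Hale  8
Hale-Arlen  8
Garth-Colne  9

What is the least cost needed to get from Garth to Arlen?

$12

Shortest distances from Garth:
Garth: 0
Linby: 6  (via Garth)
Jorvik: 7  (via Garth)
Ravel: 7  (via Garth)
Hale: 8  (via Garth)
Colne: 8  (via Linby)
Marden: 8  (via Garth)
Neston: 10  (via Linby)
Arlen: 12  (via Neston)
Shortest route: Garth → Linby → Neston → Arlen = $12.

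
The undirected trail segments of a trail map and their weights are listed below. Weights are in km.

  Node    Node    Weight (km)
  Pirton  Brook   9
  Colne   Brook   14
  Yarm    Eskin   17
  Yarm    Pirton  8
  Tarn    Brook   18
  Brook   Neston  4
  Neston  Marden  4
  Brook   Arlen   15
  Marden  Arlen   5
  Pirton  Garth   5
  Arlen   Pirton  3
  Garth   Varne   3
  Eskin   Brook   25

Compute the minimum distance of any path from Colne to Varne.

Candidate routes:
Colne - Brook - Neston - Marden - Arlen - Pirton - Garth - Varne: 14+4+4+5+3+5+3 = 38
Colne - Brook - Arlen - Pirton - Garth - Varne: 14+15+3+5+3 = 40
Colne - Brook - Pirton - Garth - Varne: 14+9+5+3 = 31
Cheapest is Colne - Brook - Pirton - Garth - Varne at 31 km.

31 km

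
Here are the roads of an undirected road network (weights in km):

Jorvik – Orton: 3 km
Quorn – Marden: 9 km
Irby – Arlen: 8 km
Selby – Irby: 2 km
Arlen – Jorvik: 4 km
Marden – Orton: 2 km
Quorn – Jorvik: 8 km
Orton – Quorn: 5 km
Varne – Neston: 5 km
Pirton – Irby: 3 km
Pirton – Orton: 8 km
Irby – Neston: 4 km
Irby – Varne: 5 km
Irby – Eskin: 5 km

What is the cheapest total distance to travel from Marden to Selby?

15 km

Settle nodes by increasing distance from Marden:
Marden: 0
Orton: 2  (via Marden)
Jorvik: 5  (via Orton)
Quorn: 7  (via Orton)
Arlen: 9  (via Jorvik)
Pirton: 10  (via Orton)
Irby: 13  (via Pirton)
Selby: 15  (via Irby)
Shortest route: Marden–Orton–Pirton–Irby–Selby = 15 km.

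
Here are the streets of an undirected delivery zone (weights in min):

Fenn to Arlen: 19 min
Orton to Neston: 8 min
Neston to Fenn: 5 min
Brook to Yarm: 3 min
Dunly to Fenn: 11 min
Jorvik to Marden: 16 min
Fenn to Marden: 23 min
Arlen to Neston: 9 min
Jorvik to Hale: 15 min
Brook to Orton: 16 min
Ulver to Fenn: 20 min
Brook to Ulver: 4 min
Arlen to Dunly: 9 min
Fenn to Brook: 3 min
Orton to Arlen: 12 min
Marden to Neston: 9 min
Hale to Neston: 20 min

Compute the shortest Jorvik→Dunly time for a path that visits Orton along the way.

54 min

Shortest Jorvik→Orton: Jorvik–Marden–Neston–Orton = 33
Best Orton to Dunly: Orton–Arlen–Dunly costing 21
Total via Orton: 33 + 21 = 54 min.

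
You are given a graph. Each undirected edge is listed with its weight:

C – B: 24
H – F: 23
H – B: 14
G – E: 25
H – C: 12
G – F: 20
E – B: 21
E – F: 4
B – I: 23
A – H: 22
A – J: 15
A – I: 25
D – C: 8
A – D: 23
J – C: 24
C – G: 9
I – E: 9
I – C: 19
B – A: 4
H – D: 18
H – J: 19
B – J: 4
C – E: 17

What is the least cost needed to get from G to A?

37

Settle nodes by increasing distance from G:
G: 0
C: 9  (via G)
D: 17  (via C)
F: 20  (via G)
H: 21  (via C)
E: 24  (via F)
I: 28  (via C)
B: 33  (via C)
J: 33  (via C)
A: 37  (via B)
Shortest route: G → C → B → A = 37.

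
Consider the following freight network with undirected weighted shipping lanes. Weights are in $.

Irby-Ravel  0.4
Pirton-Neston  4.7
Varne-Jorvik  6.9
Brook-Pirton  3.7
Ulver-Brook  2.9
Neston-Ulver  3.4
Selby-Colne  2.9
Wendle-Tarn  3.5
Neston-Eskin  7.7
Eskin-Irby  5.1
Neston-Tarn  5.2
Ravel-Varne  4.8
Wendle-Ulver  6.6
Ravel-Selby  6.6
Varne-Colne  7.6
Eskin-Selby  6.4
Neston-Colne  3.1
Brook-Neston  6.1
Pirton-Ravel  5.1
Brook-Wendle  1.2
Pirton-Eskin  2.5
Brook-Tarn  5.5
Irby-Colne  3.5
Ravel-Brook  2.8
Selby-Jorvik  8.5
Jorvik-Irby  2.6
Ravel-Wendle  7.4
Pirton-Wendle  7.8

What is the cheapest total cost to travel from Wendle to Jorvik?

$7

Running Dijkstra from Wendle:
Wendle: 0
Brook: 1.2  (via Wendle)
Tarn: 3.5  (via Wendle)
Ravel: 4  (via Brook)
Ulver: 4.1  (via Brook)
Irby: 4.4  (via Ravel)
Pirton: 4.9  (via Brook)
Jorvik: 7  (via Irby)
Shortest route: Wendle → Brook → Ravel → Irby → Jorvik = $7.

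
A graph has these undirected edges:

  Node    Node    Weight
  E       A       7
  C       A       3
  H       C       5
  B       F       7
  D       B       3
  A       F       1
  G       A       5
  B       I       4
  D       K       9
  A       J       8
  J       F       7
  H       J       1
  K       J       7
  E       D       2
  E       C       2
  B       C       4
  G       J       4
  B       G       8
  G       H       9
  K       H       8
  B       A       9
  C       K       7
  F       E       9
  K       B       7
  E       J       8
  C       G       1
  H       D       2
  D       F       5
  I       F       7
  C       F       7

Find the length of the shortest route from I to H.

Compare a few routes:
I - B - C - H: 4+4+5 = 13
I - B - D - H: 4+3+2 = 9
I - F - D - H: 7+5+2 = 14
Cheapest is I - B - D - H at 9.

9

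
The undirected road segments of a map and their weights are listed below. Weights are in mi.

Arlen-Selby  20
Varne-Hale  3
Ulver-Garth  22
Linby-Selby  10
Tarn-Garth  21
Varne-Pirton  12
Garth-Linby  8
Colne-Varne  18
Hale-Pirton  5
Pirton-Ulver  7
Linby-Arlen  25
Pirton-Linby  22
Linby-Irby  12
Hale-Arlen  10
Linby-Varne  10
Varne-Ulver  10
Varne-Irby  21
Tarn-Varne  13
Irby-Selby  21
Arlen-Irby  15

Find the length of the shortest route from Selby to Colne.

38 mi

Running Dijkstra from Selby:
Selby: 0
Linby: 10  (via Selby)
Garth: 18  (via Linby)
Arlen: 20  (via Selby)
Varne: 20  (via Linby)
Irby: 21  (via Selby)
Hale: 23  (via Varne)
Pirton: 28  (via Hale)
Ulver: 30  (via Varne)
Tarn: 33  (via Varne)
Colne: 38  (via Varne)
Shortest route: Selby–Linby–Varne–Colne = 38 mi.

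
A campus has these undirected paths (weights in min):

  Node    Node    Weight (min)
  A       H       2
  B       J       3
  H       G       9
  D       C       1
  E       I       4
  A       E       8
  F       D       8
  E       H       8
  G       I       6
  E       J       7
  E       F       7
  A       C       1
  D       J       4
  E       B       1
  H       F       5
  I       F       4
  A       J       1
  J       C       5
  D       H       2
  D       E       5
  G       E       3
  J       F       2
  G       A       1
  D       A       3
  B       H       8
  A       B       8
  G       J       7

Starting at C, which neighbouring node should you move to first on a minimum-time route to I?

A

Enumerating some paths:
C–A–G–I: 1+1+6 = 8
C–D–E–I: 1+5+4 = 10
C–A–J–B–E–I: 1+1+3+1+4 = 10
C–A–G–E–I: 1+1+3+4 = 9
The minimum is 8 min via C–A–G–I.
So from C the first move is to A.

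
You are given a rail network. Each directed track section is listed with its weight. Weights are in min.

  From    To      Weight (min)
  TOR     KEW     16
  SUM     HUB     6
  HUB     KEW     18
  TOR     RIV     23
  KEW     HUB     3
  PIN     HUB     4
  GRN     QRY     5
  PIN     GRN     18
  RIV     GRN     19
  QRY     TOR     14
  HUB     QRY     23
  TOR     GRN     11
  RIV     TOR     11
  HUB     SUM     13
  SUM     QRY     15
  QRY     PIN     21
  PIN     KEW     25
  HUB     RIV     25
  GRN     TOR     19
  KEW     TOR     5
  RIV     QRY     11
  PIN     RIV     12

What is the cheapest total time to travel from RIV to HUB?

30 min

Enumerating some paths:
RIV–TOR–KEW–HUB: 11+16+3 = 30
RIV–QRY–PIN–HUB: 11+21+4 = 36
RIV–QRY–TOR–KEW–HUB: 11+14+16+3 = 44
RIV–GRN–QRY–PIN–HUB: 19+5+21+4 = 49
Cheapest is RIV–TOR–KEW–HUB at 30 min.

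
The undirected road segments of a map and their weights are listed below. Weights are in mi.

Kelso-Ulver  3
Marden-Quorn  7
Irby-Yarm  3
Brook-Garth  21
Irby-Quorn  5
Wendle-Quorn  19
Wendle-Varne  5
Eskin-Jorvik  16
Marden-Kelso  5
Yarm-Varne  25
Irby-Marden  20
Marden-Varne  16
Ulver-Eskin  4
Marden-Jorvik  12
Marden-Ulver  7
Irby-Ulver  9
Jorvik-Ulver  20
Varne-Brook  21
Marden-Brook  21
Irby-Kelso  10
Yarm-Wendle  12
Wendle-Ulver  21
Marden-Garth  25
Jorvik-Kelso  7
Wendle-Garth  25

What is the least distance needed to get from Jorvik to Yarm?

20 mi

Settle nodes by increasing distance from Jorvik:
Jorvik: 0
Kelso: 7  (via Jorvik)
Ulver: 10  (via Kelso)
Marden: 12  (via Jorvik)
Eskin: 14  (via Ulver)
Irby: 17  (via Kelso)
Quorn: 19  (via Marden)
Yarm: 20  (via Irby)
Shortest route: Jorvik–Kelso–Irby–Yarm = 20 mi.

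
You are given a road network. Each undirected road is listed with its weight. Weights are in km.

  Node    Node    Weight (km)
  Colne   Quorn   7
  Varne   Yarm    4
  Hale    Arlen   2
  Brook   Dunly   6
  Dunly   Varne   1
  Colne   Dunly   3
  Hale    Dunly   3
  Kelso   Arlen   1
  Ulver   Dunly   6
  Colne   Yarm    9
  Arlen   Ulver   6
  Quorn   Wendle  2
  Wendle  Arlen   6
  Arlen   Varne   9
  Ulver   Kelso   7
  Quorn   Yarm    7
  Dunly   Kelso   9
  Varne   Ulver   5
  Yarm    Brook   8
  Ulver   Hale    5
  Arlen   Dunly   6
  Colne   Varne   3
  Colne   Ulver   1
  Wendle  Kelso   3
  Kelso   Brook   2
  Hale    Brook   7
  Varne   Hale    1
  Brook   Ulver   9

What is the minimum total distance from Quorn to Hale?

Compare a few routes:
Quorn - Wendle - Arlen - Hale: 2+6+2 = 10
Quorn - Wendle - Kelso - Arlen - Hale: 2+3+1+2 = 8
Cheapest is Quorn - Wendle - Kelso - Arlen - Hale at 8 km.

8 km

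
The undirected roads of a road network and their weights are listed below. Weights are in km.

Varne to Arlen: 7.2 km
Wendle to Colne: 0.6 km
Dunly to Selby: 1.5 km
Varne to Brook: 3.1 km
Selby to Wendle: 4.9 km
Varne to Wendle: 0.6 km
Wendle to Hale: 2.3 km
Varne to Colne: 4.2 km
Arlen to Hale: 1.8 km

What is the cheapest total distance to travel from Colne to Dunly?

Settle nodes by increasing distance from Colne:
Colne: 0
Wendle: 0.6  (via Colne)
Varne: 1.2  (via Wendle)
Hale: 2.9  (via Wendle)
Brook: 4.3  (via Varne)
Arlen: 4.7  (via Hale)
Selby: 5.5  (via Wendle)
Dunly: 7  (via Selby)
Shortest route: Colne–Wendle–Selby–Dunly = 7 km.

7 km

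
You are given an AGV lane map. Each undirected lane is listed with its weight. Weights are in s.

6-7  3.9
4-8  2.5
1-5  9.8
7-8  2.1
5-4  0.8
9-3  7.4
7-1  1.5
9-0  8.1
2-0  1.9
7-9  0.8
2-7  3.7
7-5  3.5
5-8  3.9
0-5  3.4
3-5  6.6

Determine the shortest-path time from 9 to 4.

5.1 s

Settle nodes by increasing distance from 9:
9: 0
7: 0.8  (via 9)
1: 2.3  (via 7)
8: 2.9  (via 7)
5: 4.3  (via 7)
2: 4.5  (via 7)
6: 4.7  (via 7)
4: 5.1  (via 5)
Shortest route: 9–7–5–4 = 5.1 s.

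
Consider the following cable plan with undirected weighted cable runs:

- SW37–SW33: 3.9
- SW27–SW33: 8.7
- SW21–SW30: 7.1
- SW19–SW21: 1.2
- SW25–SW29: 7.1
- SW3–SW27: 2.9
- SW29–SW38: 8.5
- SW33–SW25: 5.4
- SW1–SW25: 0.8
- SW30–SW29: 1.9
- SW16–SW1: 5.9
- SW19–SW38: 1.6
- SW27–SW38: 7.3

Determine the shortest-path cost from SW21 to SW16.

Enumerating some paths:
SW21 → SW19 → SW38 → SW29 → SW25 → SW1 → SW16: 1.2+1.6+8.5+7.1+0.8+5.9 = 25.1
SW21 → SW30 → SW29 → SW38 → SW27 → SW33 → SW25 → SW1 → SW16: 7.1+1.9+8.5+7.3+8.7+5.4+0.8+5.9 = 45.6
SW21 → SW19 → SW38 → SW27 → SW33 → SW25 → SW1 → SW16: 1.2+1.6+7.3+8.7+5.4+0.8+5.9 = 30.9
SW21 → SW30 → SW29 → SW25 → SW1 → SW16: 7.1+1.9+7.1+0.8+5.9 = 22.8
The minimum is 22.8 via SW21 → SW30 → SW29 → SW25 → SW1 → SW16.

22.8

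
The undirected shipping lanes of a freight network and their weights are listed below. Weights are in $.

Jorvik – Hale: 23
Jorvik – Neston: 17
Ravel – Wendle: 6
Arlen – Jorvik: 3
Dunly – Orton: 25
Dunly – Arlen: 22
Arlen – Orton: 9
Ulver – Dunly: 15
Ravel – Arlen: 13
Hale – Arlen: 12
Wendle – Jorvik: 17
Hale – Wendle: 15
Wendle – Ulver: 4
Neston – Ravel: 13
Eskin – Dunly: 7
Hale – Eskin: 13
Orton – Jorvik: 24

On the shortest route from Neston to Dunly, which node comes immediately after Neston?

Ravel

Candidate routes:
Neston - Ravel - Wendle - Ulver - Dunly: 13+6+4+15 = 38
Neston - Ravel - Arlen - Dunly: 13+13+22 = 48
Neston - Jorvik - Arlen - Dunly: 17+3+22 = 42
Cheapest is Neston - Ravel - Wendle - Ulver - Dunly at $38.
So from Neston the first move is to Ravel.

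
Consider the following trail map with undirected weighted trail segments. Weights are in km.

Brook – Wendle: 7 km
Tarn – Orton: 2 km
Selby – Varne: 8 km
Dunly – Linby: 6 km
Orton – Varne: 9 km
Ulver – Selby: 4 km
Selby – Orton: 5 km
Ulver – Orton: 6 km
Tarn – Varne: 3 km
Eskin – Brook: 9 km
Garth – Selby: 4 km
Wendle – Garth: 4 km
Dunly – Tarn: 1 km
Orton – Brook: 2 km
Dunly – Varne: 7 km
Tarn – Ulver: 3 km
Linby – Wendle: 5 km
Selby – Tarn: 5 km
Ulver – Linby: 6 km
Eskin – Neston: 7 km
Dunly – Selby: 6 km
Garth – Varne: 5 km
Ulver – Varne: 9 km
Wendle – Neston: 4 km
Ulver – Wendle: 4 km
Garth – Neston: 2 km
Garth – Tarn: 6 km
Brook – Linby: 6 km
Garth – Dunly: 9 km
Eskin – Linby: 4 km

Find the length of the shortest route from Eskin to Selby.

Settle nodes by increasing distance from Eskin:
Eskin: 0
Linby: 4  (via Eskin)
Neston: 7  (via Eskin)
Brook: 9  (via Eskin)
Wendle: 9  (via Linby)
Garth: 9  (via Neston)
Ulver: 10  (via Linby)
Dunly: 10  (via Linby)
Orton: 11  (via Brook)
Tarn: 11  (via Dunly)
Selby: 13  (via Garth)
Shortest route: Eskin–Neston–Garth–Selby = 13 km.

13 km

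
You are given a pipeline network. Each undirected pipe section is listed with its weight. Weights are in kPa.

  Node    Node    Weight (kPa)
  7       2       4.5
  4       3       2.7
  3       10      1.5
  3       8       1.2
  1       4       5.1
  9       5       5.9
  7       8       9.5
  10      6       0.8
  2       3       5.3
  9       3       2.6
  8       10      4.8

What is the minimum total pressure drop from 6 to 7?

12.1 kPa

Compare a few routes:
6–10–3–8–7: 0.8+1.5+1.2+9.5 = 13
6–10–3–2–7: 0.8+1.5+5.3+4.5 = 12.1
6–10–8–7: 0.8+4.8+9.5 = 15.1
Cheapest is 6–10–3–2–7 at 12.1 kPa.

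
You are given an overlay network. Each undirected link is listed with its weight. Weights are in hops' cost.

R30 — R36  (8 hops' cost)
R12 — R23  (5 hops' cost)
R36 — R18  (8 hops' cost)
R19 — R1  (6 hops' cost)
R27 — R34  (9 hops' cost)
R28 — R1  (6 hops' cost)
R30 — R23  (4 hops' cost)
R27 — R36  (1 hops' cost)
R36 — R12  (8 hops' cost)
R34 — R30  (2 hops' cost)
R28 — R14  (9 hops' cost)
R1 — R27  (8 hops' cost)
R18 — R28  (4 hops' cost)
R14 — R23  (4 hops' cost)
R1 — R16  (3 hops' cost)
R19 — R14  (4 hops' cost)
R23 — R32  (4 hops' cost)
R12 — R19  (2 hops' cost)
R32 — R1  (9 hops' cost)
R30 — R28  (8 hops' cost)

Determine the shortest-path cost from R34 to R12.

11 hops' cost

Running Dijkstra from R34:
R34: 0
R30: 2  (via R34)
R23: 6  (via R30)
R27: 9  (via R34)
R32: 10  (via R23)
R36: 10  (via R30)
R28: 10  (via R30)
R14: 10  (via R23)
R12: 11  (via R23)
Shortest route: R34 → R30 → R23 → R12 = 11 hops' cost.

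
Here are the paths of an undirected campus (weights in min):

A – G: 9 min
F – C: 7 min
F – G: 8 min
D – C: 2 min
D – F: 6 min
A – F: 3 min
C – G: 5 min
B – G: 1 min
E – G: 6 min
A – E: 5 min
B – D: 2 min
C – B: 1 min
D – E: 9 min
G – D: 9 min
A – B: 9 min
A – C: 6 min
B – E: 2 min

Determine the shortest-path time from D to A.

8 min

Shortest distances from D:
D: 0
B: 2  (via D)
C: 2  (via D)
G: 3  (via B)
E: 4  (via B)
F: 6  (via D)
A: 8  (via C)
Shortest route: D–C–A = 8 min.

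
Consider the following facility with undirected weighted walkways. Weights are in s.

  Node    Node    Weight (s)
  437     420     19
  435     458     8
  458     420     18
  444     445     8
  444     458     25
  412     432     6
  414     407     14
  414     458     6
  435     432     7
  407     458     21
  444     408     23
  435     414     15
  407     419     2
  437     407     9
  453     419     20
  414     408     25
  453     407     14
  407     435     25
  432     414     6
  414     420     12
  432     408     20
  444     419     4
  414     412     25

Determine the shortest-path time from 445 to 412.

40 s

Compare a few routes:
445 → 444 → 419 → 407 → 414 → 432 → 412: 8+4+2+14+6+6 = 40
445 → 444 → 419 → 407 → 435 → 432 → 412: 8+4+2+25+7+6 = 52
445 → 444 → 458 → 414 → 432 → 412: 8+25+6+6+6 = 51
Cheapest is 445 → 444 → 419 → 407 → 414 → 432 → 412 at 40 s.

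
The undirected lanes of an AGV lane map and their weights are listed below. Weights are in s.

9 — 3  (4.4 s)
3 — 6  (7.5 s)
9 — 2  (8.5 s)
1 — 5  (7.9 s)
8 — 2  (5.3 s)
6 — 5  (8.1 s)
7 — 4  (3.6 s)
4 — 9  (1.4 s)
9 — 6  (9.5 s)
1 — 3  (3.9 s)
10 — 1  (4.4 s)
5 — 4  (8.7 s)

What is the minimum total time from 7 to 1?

Settle nodes by increasing distance from 7:
7: 0
4: 3.6  (via 7)
9: 5  (via 4)
3: 9.4  (via 9)
5: 12.3  (via 4)
1: 13.3  (via 3)
Shortest route: 7–4–9–3–1 = 13.3 s.

13.3 s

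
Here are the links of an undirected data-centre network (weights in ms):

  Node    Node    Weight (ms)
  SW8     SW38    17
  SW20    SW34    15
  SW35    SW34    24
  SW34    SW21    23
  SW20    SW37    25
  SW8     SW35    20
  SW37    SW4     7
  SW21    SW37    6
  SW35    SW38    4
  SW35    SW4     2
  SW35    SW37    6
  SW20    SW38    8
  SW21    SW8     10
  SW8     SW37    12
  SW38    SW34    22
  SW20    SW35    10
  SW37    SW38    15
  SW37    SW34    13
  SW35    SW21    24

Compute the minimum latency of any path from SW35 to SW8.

Running Dijkstra from SW35:
SW35: 0
SW4: 2  (via SW35)
SW38: 4  (via SW35)
SW37: 6  (via SW35)
SW20: 10  (via SW35)
SW21: 12  (via SW37)
SW8: 18  (via SW37)
Shortest route: SW35–SW37–SW8 = 18 ms.

18 ms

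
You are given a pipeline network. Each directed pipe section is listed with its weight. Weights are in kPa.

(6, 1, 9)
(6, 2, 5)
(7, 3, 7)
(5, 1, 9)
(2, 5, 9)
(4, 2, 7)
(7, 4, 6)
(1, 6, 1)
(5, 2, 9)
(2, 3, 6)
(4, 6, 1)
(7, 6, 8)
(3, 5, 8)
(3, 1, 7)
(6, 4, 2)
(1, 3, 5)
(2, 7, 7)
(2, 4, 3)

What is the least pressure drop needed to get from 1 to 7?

13 kPa

Enumerating some paths:
1 → 6 → 2 → 7: 1+5+7 = 13
1 → 6 → 4 → 2 → 7: 1+2+7+7 = 17
The minimum is 13 kPa via 1 → 6 → 2 → 7.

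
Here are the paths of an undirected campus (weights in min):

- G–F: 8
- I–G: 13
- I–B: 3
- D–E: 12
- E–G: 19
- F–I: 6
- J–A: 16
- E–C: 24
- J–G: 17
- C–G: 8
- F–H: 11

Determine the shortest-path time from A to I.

Candidate routes:
A - J - G - F - I: 16+17+8+6 = 47
A - J - G - I: 16+17+13 = 46
The minimum is 46 min via A - J - G - I.

46 min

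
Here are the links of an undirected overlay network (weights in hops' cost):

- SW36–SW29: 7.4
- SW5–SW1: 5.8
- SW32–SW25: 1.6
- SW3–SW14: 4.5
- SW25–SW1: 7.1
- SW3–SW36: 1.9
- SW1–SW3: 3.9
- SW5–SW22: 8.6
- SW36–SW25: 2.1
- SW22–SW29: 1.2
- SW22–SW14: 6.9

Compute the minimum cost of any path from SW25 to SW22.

Enumerating some paths:
SW25–SW1–SW3–SW36–SW29–SW22: 7.1+3.9+1.9+7.4+1.2 = 21.5
SW25–SW36–SW3–SW14–SW22: 2.1+1.9+4.5+6.9 = 15.4
SW25–SW1–SW5–SW22: 7.1+5.8+8.6 = 21.5
SW25–SW36–SW29–SW22: 2.1+7.4+1.2 = 10.7
The minimum is 10.7 hops' cost via SW25–SW36–SW29–SW22.

10.7 hops' cost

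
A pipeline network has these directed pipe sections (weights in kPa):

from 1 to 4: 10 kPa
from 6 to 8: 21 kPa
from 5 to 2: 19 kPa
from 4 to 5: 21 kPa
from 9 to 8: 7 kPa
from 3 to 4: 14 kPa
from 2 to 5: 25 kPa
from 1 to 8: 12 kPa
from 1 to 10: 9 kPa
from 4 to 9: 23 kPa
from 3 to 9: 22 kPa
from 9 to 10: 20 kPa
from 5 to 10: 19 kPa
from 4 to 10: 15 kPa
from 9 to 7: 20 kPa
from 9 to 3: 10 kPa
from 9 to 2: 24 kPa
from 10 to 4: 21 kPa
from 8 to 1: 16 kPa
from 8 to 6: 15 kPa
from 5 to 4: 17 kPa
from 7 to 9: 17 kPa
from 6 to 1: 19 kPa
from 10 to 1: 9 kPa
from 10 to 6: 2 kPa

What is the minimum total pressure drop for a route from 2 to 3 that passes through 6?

Best 2 to 6: 2 → 5 → 10 → 6 costing 46
Best 6 to 3: 6 → 1 → 4 → 9 → 3 costing 62
Total via 6: 46 + 62 = 108 kPa.

108 kPa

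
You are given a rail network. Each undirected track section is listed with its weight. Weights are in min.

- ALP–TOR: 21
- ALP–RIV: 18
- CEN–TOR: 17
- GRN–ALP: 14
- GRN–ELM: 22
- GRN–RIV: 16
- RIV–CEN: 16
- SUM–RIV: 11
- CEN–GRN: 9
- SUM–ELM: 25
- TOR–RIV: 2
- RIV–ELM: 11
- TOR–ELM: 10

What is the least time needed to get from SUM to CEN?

27 min

Running Dijkstra from SUM:
SUM: 0
RIV: 11  (via SUM)
TOR: 13  (via RIV)
ELM: 22  (via RIV)
GRN: 27  (via RIV)
CEN: 27  (via RIV)
Shortest route: SUM–RIV–CEN = 27 min.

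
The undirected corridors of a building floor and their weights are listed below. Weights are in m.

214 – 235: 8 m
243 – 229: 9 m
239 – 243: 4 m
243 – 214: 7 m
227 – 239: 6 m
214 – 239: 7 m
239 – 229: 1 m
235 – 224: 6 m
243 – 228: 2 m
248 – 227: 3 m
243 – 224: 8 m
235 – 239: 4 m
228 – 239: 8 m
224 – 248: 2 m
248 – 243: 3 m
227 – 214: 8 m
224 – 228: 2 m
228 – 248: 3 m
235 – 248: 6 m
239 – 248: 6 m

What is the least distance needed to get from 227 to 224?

5 m

Settle nodes by increasing distance from 227:
227: 0
248: 3  (via 227)
224: 5  (via 248)
Shortest route: 227–248–224 = 5 m.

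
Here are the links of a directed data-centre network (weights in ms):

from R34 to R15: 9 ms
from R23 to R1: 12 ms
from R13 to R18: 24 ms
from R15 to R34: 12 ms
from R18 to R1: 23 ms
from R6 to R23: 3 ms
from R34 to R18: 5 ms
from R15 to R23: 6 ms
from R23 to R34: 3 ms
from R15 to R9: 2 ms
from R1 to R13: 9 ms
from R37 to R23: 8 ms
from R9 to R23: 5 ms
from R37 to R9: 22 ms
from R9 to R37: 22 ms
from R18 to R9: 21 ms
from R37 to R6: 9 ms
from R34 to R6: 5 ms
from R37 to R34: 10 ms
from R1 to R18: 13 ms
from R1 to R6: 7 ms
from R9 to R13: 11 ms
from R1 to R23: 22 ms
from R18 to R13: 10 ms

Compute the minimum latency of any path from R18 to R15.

38 ms

Running Dijkstra from R18:
R18: 0
R13: 10  (via R18)
R9: 21  (via R18)
R1: 23  (via R18)
R23: 26  (via R9)
R34: 29  (via R23)
R6: 30  (via R1)
R15: 38  (via R34)
Shortest route: R18–R9–R23–R34–R15 = 38 ms.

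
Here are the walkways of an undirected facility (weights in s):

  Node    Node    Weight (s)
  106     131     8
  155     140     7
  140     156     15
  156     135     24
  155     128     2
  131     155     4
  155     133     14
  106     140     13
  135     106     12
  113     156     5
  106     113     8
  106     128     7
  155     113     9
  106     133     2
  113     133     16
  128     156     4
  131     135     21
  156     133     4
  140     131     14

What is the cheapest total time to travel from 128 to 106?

7 s

Compare a few routes:
128 → 106: 7 = 7
128 → 156 → 133 → 106: 4+4+2 = 10
128 → 155 → 131 → 106: 2+4+8 = 14
The minimum is 7 s via 128 → 106.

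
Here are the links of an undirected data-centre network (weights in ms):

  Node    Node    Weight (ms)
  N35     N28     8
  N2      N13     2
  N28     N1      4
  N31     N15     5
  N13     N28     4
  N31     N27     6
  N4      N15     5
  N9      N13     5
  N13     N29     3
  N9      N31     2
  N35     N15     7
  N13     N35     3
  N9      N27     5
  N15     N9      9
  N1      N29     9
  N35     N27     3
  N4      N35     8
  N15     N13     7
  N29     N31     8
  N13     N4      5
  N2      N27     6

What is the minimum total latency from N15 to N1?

Enumerating some paths:
N15–N35–N13–N28–N1: 7+3+4+4 = 18
N15–N4–N13–N28–N1: 5+5+4+4 = 18
N15–N13–N28–N1: 7+4+4 = 15
Cheapest is N15–N13–N28–N1 at 15 ms.

15 ms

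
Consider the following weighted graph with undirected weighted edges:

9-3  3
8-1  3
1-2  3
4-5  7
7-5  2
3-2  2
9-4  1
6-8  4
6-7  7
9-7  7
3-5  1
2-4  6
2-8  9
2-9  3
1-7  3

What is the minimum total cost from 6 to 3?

Settle nodes by increasing distance from 6:
6: 0
8: 4  (via 6)
1: 7  (via 8)
7: 7  (via 6)
5: 9  (via 7)
2: 10  (via 1)
3: 10  (via 5)
Shortest route: 6–7–5–3 = 10.

10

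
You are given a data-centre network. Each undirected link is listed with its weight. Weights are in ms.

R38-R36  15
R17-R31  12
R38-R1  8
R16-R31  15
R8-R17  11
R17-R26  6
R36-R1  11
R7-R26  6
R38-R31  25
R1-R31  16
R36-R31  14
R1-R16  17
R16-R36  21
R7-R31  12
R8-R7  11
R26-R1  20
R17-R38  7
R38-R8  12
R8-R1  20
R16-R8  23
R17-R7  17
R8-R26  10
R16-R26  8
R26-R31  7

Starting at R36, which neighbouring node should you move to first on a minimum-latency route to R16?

Compare a few routes:
R36–R1–R16: 11+17 = 28
R36–R16: 21 = 21
The minimum is 21 ms via R36–R16.
So from R36 the first move is to R16.

R16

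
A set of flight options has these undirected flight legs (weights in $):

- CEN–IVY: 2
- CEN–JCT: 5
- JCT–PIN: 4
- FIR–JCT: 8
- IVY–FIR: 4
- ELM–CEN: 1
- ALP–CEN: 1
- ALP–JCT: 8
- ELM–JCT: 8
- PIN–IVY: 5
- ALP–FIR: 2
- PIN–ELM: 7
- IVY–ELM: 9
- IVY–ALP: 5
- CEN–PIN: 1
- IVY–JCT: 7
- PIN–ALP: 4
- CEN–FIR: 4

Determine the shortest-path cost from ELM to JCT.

$6

Compare a few routes:
ELM → CEN → ALP → JCT: 1+1+8 = 10
ELM → JCT: 8 = 8
ELM → CEN → JCT: 1+5 = 6
Cheapest is ELM → CEN → JCT at $6.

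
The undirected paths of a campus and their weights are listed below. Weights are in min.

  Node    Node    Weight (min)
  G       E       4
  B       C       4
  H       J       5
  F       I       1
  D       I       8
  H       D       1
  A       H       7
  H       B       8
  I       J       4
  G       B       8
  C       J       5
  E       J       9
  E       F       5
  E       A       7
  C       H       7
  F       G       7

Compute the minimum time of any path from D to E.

14 min

Settle nodes by increasing distance from D:
D: 0
H: 1  (via D)
J: 6  (via H)
A: 8  (via H)
C: 8  (via H)
I: 8  (via D)
B: 9  (via H)
F: 9  (via I)
E: 14  (via F)
Shortest route: D → I → F → E = 14 min.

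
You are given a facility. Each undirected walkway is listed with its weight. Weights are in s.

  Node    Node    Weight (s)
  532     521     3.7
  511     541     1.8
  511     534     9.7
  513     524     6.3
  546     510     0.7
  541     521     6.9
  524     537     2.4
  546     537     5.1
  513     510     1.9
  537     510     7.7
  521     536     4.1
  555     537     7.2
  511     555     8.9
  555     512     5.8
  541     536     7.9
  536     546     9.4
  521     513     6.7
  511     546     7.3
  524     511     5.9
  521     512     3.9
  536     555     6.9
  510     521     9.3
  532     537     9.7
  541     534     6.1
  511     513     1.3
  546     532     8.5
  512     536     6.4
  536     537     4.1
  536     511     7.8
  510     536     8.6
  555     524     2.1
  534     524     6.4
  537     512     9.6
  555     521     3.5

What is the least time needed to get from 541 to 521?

Settle nodes by increasing distance from 541:
541: 0
511: 1.8  (via 541)
513: 3.1  (via 511)
510: 5  (via 513)
546: 5.7  (via 510)
534: 6.1  (via 541)
521: 6.9  (via 541)
Shortest route: 541 → 521 = 6.9 s.

6.9 s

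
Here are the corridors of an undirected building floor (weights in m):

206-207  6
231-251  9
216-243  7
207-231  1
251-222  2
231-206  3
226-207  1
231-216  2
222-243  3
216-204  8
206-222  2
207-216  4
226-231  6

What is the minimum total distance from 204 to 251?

17 m

Candidate routes:
204 → 216 → 207 → 231 → 206 → 222 → 251: 8+4+1+3+2+2 = 20
204 → 216 → 243 → 222 → 251: 8+7+3+2 = 20
204 → 216 → 231 → 251: 8+2+9 = 19
204 → 216 → 231 → 206 → 222 → 251: 8+2+3+2+2 = 17
The minimum is 17 m via 204 → 216 → 231 → 206 → 222 → 251.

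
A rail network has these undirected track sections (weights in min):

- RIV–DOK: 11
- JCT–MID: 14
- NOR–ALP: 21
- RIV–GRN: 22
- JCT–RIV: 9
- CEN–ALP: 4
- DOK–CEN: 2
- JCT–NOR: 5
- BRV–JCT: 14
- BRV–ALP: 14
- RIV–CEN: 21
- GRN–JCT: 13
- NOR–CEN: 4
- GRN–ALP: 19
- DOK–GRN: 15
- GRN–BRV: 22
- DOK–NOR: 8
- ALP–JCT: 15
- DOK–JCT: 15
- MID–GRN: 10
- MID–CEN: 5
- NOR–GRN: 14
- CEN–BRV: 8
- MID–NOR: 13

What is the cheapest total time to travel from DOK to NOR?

6 min

Candidate routes:
DOK - CEN - NOR: 2+4 = 6
DOK - NOR: 8 = 8
The minimum is 6 min via DOK - CEN - NOR.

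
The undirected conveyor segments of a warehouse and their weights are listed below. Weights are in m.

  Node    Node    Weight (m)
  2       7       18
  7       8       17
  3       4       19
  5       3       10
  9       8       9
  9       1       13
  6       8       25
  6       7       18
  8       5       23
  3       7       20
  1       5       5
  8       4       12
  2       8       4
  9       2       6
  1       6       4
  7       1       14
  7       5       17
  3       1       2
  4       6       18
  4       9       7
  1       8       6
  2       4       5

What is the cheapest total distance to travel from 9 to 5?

Shortest distances from 9:
9: 0
2: 6  (via 9)
4: 7  (via 9)
8: 9  (via 9)
1: 13  (via 9)
3: 15  (via 1)
6: 17  (via 1)
5: 18  (via 1)
Shortest route: 9–1–5 = 18 m.

18 m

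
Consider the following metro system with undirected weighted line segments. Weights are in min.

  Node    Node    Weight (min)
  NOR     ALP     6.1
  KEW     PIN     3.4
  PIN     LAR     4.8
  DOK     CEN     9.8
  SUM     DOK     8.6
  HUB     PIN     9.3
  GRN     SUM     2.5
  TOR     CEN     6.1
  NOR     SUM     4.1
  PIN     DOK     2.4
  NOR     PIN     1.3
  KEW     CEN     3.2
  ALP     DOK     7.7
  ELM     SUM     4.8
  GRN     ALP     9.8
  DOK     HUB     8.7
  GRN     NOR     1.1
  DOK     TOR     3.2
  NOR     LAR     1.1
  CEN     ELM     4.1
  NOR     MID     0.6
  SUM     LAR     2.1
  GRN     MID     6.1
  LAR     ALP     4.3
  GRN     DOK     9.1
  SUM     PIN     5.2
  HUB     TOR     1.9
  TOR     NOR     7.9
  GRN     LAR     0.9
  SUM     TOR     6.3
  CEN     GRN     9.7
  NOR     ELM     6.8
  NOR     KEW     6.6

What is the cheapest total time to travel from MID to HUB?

9.4 min

Shortest distances from MID:
MID: 0
NOR: 0.6  (via MID)
LAR: 1.7  (via NOR)
GRN: 1.7  (via NOR)
PIN: 1.9  (via NOR)
SUM: 3.8  (via LAR)
DOK: 4.3  (via PIN)
KEW: 5.3  (via PIN)
ALP: 6  (via LAR)
ELM: 7.4  (via NOR)
TOR: 7.5  (via DOK)
CEN: 8.5  (via KEW)
HUB: 9.4  (via TOR)
Shortest route: MID–NOR–PIN–DOK–TOR–HUB = 9.4 min.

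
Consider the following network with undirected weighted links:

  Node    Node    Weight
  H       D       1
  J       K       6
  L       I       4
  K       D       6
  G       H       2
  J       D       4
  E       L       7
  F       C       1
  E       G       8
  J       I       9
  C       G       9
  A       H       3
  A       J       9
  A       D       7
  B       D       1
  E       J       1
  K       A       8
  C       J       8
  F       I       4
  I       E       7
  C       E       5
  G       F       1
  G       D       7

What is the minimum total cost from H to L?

11

Shortest distances from H:
H: 0
D: 1  (via H)
B: 2  (via D)
G: 2  (via H)
A: 3  (via H)
F: 3  (via G)
C: 4  (via F)
J: 5  (via D)
E: 6  (via J)
I: 7  (via F)
K: 7  (via D)
L: 11  (via I)
Shortest route: H–G–F–I–L = 11.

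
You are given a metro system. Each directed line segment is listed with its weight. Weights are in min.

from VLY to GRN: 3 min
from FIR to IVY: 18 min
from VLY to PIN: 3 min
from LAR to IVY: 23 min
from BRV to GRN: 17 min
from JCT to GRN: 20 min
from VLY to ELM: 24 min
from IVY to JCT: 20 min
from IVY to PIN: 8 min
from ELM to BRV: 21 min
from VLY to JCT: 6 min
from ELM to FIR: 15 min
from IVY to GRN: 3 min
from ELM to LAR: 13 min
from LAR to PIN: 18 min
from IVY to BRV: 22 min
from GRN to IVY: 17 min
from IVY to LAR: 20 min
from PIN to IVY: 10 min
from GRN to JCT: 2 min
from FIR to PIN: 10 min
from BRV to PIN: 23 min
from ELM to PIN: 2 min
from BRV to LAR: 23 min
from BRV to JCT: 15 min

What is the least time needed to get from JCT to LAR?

57 min

Enumerating some paths:
JCT - GRN - IVY - BRV - LAR: 20+17+22+23 = 82
JCT - GRN - IVY - LAR: 20+17+20 = 57
Cheapest is JCT - GRN - IVY - LAR at 57 min.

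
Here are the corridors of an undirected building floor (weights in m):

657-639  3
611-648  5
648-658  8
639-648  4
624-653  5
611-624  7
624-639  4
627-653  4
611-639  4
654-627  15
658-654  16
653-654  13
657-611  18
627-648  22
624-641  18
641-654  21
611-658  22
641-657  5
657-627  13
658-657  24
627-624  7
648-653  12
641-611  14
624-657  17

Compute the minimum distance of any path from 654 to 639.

Candidate routes:
654 - 627 - 624 - 639: 15+7+4 = 26
654 - 653 - 624 - 639: 13+5+4 = 22
654 - 653 - 627 - 624 - 639: 13+4+7+4 = 28
The minimum is 22 m via 654 - 653 - 624 - 639.

22 m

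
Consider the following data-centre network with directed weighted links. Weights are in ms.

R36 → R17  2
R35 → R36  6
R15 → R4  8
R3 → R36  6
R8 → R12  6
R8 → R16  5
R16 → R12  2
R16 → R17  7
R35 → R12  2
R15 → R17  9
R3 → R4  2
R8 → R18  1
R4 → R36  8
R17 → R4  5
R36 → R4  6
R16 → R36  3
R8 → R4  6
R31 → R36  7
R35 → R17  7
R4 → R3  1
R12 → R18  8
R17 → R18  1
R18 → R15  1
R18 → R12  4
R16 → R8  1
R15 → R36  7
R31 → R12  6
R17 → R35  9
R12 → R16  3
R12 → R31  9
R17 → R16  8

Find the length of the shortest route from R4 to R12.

Running Dijkstra from R4:
R4: 0
R3: 1  (via R4)
R36: 7  (via R3)
R17: 9  (via R36)
R18: 10  (via R17)
R15: 11  (via R18)
R12: 14  (via R18)
Shortest route: R4 → R3 → R36 → R17 → R18 → R12 = 14 ms.

14 ms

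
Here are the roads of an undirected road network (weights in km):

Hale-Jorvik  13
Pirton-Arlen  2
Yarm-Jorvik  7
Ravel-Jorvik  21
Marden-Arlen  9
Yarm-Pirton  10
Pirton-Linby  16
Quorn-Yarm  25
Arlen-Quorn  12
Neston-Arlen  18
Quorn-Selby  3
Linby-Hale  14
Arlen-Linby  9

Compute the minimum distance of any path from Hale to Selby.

Enumerating some paths:
Hale → Linby → Arlen → Quorn → Selby: 14+9+12+3 = 38
Hale → Jorvik → Yarm → Pirton → Arlen → Quorn → Selby: 13+7+10+2+12+3 = 47
Hale → Linby → Pirton → Arlen → Quorn → Selby: 14+16+2+12+3 = 47
The minimum is 38 km via Hale → Linby → Arlen → Quorn → Selby.

38 km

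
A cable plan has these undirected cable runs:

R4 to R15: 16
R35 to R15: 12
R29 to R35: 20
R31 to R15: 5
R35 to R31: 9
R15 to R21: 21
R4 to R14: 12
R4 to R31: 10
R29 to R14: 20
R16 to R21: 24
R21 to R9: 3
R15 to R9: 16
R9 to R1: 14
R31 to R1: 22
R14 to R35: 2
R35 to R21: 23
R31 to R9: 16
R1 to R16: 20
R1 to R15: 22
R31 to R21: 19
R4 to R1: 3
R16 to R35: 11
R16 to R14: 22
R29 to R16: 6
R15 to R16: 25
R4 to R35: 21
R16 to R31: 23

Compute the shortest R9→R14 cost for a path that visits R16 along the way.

40

Shortest R9→R16: R9 → R21 → R16 = 27
Best R16 to R14: R16 → R35 → R14 costing 13
Total via R16: 27 + 13 = 40.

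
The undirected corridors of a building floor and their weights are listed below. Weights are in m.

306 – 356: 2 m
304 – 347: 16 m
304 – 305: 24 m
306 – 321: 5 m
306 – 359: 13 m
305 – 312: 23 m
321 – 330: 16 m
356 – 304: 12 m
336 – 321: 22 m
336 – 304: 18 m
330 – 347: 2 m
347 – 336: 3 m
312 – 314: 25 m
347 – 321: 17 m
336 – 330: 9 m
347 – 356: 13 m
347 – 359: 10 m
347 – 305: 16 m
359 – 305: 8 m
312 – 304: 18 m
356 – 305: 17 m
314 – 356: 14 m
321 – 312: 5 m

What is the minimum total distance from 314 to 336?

Enumerating some paths:
314 → 356 → 306 → 321 → 347 → 336: 14+2+5+17+3 = 41
314 → 356 → 347 → 336: 14+13+3 = 30
314 → 356 → 347 → 330 → 336: 14+13+2+9 = 38
The minimum is 30 m via 314 → 356 → 347 → 336.

30 m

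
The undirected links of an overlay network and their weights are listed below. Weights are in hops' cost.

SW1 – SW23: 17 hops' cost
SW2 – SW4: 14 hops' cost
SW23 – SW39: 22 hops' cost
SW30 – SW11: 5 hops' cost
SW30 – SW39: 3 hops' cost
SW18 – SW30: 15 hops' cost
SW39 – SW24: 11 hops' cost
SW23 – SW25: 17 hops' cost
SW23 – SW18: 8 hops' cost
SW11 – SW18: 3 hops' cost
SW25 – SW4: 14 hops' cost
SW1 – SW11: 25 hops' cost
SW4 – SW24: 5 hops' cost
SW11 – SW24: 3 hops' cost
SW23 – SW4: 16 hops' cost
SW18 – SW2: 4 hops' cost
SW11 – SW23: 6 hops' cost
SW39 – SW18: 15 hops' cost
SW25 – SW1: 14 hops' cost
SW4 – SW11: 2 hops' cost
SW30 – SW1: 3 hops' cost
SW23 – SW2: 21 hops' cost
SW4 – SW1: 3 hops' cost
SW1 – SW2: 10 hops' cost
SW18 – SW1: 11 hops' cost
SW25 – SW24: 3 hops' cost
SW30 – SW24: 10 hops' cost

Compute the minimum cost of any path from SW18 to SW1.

8 hops' cost

Enumerating some paths:
SW18 - SW11 - SW4 - SW1: 3+2+3 = 8
SW18 - SW1: 11 = 11
Cheapest is SW18 - SW11 - SW4 - SW1 at 8 hops' cost.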